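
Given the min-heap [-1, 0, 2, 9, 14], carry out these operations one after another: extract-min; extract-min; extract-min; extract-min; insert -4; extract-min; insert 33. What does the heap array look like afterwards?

[14, 33]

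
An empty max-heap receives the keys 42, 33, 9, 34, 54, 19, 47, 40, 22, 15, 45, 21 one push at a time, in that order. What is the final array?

[54, 45, 47, 40, 42, 21, 19, 33, 22, 15, 34, 9]

Insert 42:
  append 42 at index 0 → [42] (no swap needed)
Insert 33:
  append 33 at index 1 → [42, 33] (no swap needed)
Insert 9:
  append 9 at index 2 → [42, 33, 9] (no swap needed)
Insert 34:
  append 34 at index 3 → [42, 33, 9, 34]
  34 > parent 33 at index 1, swap → [42, 34, 9, 33]
Insert 54:
  append 54 at index 4 → [42, 34, 9, 33, 54]
  54 > parent 34 at index 1, swap → [42, 54, 9, 33, 34]
  54 > parent 42 at index 0, swap → [54, 42, 9, 33, 34]
Insert 19:
  append 19 at index 5 → [54, 42, 9, 33, 34, 19]
  19 > parent 9 at index 2, swap → [54, 42, 19, 33, 34, 9]
Insert 47:
  append 47 at index 6 → [54, 42, 19, 33, 34, 9, 47]
  47 > parent 19 at index 2, swap → [54, 42, 47, 33, 34, 9, 19]
Insert 40:
  append 40 at index 7 → [54, 42, 47, 33, 34, 9, 19, 40]
  40 > parent 33 at index 3, swap → [54, 42, 47, 40, 34, 9, 19, 33]
Insert 22:
  append 22 at index 8 → [54, 42, 47, 40, 34, 9, 19, 33, 22] (no swap needed)
Insert 15:
  append 15 at index 9 → [54, 42, 47, 40, 34, 9, 19, 33, 22, 15] (no swap needed)
Insert 45:
  append 45 at index 10 → [54, 42, 47, 40, 34, 9, 19, 33, 22, 15, 45]
  45 > parent 34 at index 4, swap → [54, 42, 47, 40, 45, 9, 19, 33, 22, 15, 34]
  45 > parent 42 at index 1, swap → [54, 45, 47, 40, 42, 9, 19, 33, 22, 15, 34]
Insert 21:
  append 21 at index 11 → [54, 45, 47, 40, 42, 9, 19, 33, 22, 15, 34, 21]
  21 > parent 9 at index 5, swap → [54, 45, 47, 40, 42, 21, 19, 33, 22, 15, 34, 9]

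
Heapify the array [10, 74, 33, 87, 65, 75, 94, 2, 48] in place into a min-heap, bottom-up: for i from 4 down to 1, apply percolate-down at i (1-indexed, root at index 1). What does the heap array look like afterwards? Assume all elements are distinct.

[2, 10, 33, 48, 65, 75, 94, 87, 74]

sift down from index 4:
  87 vs smaller child 2 at index 8, swap → [10, 74, 33, 2, 65, 75, 94, 87, 48]
sift down from index 3: already satisfies heap property
sift down from index 2:
  74 vs smaller child 2 at index 4, swap → [10, 2, 33, 74, 65, 75, 94, 87, 48]
  74 vs smaller child 48 at index 9, swap → [10, 2, 33, 48, 65, 75, 94, 87, 74]
sift down from index 1:
  10 vs smaller child 2 at index 2, swap → [2, 10, 33, 48, 65, 75, 94, 87, 74]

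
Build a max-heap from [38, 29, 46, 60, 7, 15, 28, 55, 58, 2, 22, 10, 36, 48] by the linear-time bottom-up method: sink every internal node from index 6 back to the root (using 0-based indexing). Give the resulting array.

sift down from index 6:
  28 vs only child 48 at index 13, swap → [38, 29, 46, 60, 7, 15, 48, 55, 58, 2, 22, 10, 36, 28]
sift down from index 5:
  15 vs larger child 36 at index 12, swap → [38, 29, 46, 60, 7, 36, 48, 55, 58, 2, 22, 10, 15, 28]
sift down from index 4:
  7 vs larger child 22 at index 10, swap → [38, 29, 46, 60, 22, 36, 48, 55, 58, 2, 7, 10, 15, 28]
sift down from index 3: already satisfies heap property
sift down from index 2:
  46 vs larger child 48 at index 6, swap → [38, 29, 48, 60, 22, 36, 46, 55, 58, 2, 7, 10, 15, 28]
sift down from index 1:
  29 vs larger child 60 at index 3, swap → [38, 60, 48, 29, 22, 36, 46, 55, 58, 2, 7, 10, 15, 28]
  29 vs larger child 58 at index 8, swap → [38, 60, 48, 58, 22, 36, 46, 55, 29, 2, 7, 10, 15, 28]
sift down from index 0:
  38 vs larger child 60 at index 1, swap → [60, 38, 48, 58, 22, 36, 46, 55, 29, 2, 7, 10, 15, 28]
  38 vs larger child 58 at index 3, swap → [60, 58, 48, 38, 22, 36, 46, 55, 29, 2, 7, 10, 15, 28]
  38 vs larger child 55 at index 7, swap → [60, 58, 48, 55, 22, 36, 46, 38, 29, 2, 7, 10, 15, 28]

[60, 58, 48, 55, 22, 36, 46, 38, 29, 2, 7, 10, 15, 28]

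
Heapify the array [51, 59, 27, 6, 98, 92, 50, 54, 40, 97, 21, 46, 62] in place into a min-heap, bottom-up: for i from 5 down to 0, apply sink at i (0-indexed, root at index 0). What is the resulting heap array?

sift down from index 5:
  92 vs smaller child 46 at index 11, swap → [51, 59, 27, 6, 98, 46, 50, 54, 40, 97, 21, 92, 62]
sift down from index 4:
  98 vs smaller child 21 at index 10, swap → [51, 59, 27, 6, 21, 46, 50, 54, 40, 97, 98, 92, 62]
sift down from index 3: already satisfies heap property
sift down from index 2: already satisfies heap property
sift down from index 1:
  59 vs smaller child 6 at index 3, swap → [51, 6, 27, 59, 21, 46, 50, 54, 40, 97, 98, 92, 62]
  59 vs smaller child 40 at index 8, swap → [51, 6, 27, 40, 21, 46, 50, 54, 59, 97, 98, 92, 62]
sift down from index 0:
  51 vs smaller child 6 at index 1, swap → [6, 51, 27, 40, 21, 46, 50, 54, 59, 97, 98, 92, 62]
  51 vs smaller child 21 at index 4, swap → [6, 21, 27, 40, 51, 46, 50, 54, 59, 97, 98, 92, 62]

[6, 21, 27, 40, 51, 46, 50, 54, 59, 97, 98, 92, 62]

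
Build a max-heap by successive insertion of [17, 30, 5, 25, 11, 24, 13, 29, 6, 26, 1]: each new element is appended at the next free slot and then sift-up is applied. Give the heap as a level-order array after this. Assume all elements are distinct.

[30, 29, 24, 25, 26, 5, 13, 17, 6, 11, 1]

Insert 17:
  append 17 at index 0 → [17] (no swap needed)
Insert 30:
  append 30 at index 1 → [17, 30]
  30 > parent 17 at index 0, swap → [30, 17]
Insert 5:
  append 5 at index 2 → [30, 17, 5] (no swap needed)
Insert 25:
  append 25 at index 3 → [30, 17, 5, 25]
  25 > parent 17 at index 1, swap → [30, 25, 5, 17]
Insert 11:
  append 11 at index 4 → [30, 25, 5, 17, 11] (no swap needed)
Insert 24:
  append 24 at index 5 → [30, 25, 5, 17, 11, 24]
  24 > parent 5 at index 2, swap → [30, 25, 24, 17, 11, 5]
Insert 13:
  append 13 at index 6 → [30, 25, 24, 17, 11, 5, 13] (no swap needed)
Insert 29:
  append 29 at index 7 → [30, 25, 24, 17, 11, 5, 13, 29]
  29 > parent 17 at index 3, swap → [30, 25, 24, 29, 11, 5, 13, 17]
  29 > parent 25 at index 1, swap → [30, 29, 24, 25, 11, 5, 13, 17]
Insert 6:
  append 6 at index 8 → [30, 29, 24, 25, 11, 5, 13, 17, 6] (no swap needed)
Insert 26:
  append 26 at index 9 → [30, 29, 24, 25, 11, 5, 13, 17, 6, 26]
  26 > parent 11 at index 4, swap → [30, 29, 24, 25, 26, 5, 13, 17, 6, 11]
Insert 1:
  append 1 at index 10 → [30, 29, 24, 25, 26, 5, 13, 17, 6, 11, 1] (no swap needed)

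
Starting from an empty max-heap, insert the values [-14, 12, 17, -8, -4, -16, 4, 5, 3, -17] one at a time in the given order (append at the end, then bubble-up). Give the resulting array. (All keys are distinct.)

Insert -14:
  append -14 at index 0 → [-14] (no swap needed)
Insert 12:
  append 12 at index 1 → [-14, 12]
  12 > parent -14 at index 0, swap → [12, -14]
Insert 17:
  append 17 at index 2 → [12, -14, 17]
  17 > parent 12 at index 0, swap → [17, -14, 12]
Insert -8:
  append -8 at index 3 → [17, -14, 12, -8]
  -8 > parent -14 at index 1, swap → [17, -8, 12, -14]
Insert -4:
  append -4 at index 4 → [17, -8, 12, -14, -4]
  -4 > parent -8 at index 1, swap → [17, -4, 12, -14, -8]
Insert -16:
  append -16 at index 5 → [17, -4, 12, -14, -8, -16] (no swap needed)
Insert 4:
  append 4 at index 6 → [17, -4, 12, -14, -8, -16, 4] (no swap needed)
Insert 5:
  append 5 at index 7 → [17, -4, 12, -14, -8, -16, 4, 5]
  5 > parent -14 at index 3, swap → [17, -4, 12, 5, -8, -16, 4, -14]
  5 > parent -4 at index 1, swap → [17, 5, 12, -4, -8, -16, 4, -14]
Insert 3:
  append 3 at index 8 → [17, 5, 12, -4, -8, -16, 4, -14, 3]
  3 > parent -4 at index 3, swap → [17, 5, 12, 3, -8, -16, 4, -14, -4]
Insert -17:
  append -17 at index 9 → [17, 5, 12, 3, -8, -16, 4, -14, -4, -17] (no swap needed)

[17, 5, 12, 3, -8, -16, 4, -14, -4, -17]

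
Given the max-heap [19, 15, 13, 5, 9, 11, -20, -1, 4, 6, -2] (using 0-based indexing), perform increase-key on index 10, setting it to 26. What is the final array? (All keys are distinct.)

[26, 19, 13, 5, 15, 11, -20, -1, 4, 6, 9]

set index 10 from -2 to 26 → [19, 15, 13, 5, 9, 11, -20, -1, 4, 6, 26]
26 > parent 9 at index 4, swap → [19, 15, 13, 5, 26, 11, -20, -1, 4, 6, 9]
26 > parent 15 at index 1, swap → [19, 26, 13, 5, 15, 11, -20, -1, 4, 6, 9]
26 > parent 19 at index 0, swap → [26, 19, 13, 5, 15, 11, -20, -1, 4, 6, 9]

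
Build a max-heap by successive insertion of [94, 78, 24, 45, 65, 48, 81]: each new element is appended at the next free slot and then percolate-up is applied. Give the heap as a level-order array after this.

Insert 94:
  append 94 at index 0 → [94] (no swap needed)
Insert 78:
  append 78 at index 1 → [94, 78] (no swap needed)
Insert 24:
  append 24 at index 2 → [94, 78, 24] (no swap needed)
Insert 45:
  append 45 at index 3 → [94, 78, 24, 45] (no swap needed)
Insert 65:
  append 65 at index 4 → [94, 78, 24, 45, 65] (no swap needed)
Insert 48:
  append 48 at index 5 → [94, 78, 24, 45, 65, 48]
  48 > parent 24 at index 2, swap → [94, 78, 48, 45, 65, 24]
Insert 81:
  append 81 at index 6 → [94, 78, 48, 45, 65, 24, 81]
  81 > parent 48 at index 2, swap → [94, 78, 81, 45, 65, 24, 48]

[94, 78, 81, 45, 65, 24, 48]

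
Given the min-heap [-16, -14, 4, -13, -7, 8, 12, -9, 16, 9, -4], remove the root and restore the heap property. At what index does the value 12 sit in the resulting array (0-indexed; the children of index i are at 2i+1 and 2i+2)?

6

remove root -16; move last element -4 to root → [-4, -14, 4, -13, -7, 8, 12, -9, 16, 9]
-4 vs smaller child -14 at index 1, swap → [-14, -4, 4, -13, -7, 8, 12, -9, 16, 9]
-4 vs smaller child -13 at index 3, swap → [-14, -13, 4, -4, -7, 8, 12, -9, 16, 9]
-4 vs smaller child -9 at index 7, swap → [-14, -13, 4, -9, -7, 8, 12, -4, 16, 9]
resulting array: [-14, -13, 4, -9, -7, 8, 12, -4, 16, 9]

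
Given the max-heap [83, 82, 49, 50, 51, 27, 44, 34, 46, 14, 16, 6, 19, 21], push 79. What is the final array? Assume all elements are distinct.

[83, 82, 79, 50, 51, 27, 49, 34, 46, 14, 16, 6, 19, 21, 44]

append 79 at index 14 → [83, 82, 49, 50, 51, 27, 44, 34, 46, 14, 16, 6, 19, 21, 79]
79 > parent 44 at index 6, swap → [83, 82, 49, 50, 51, 27, 79, 34, 46, 14, 16, 6, 19, 21, 44]
79 > parent 49 at index 2, swap → [83, 82, 79, 50, 51, 27, 49, 34, 46, 14, 16, 6, 19, 21, 44]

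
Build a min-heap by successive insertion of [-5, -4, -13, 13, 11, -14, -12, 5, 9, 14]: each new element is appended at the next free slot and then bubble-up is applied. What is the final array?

Insert -5:
  append -5 at index 0 → [-5] (no swap needed)
Insert -4:
  append -4 at index 1 → [-5, -4] (no swap needed)
Insert -13:
  append -13 at index 2 → [-5, -4, -13]
  -13 < parent -5 at index 0, swap → [-13, -4, -5]
Insert 13:
  append 13 at index 3 → [-13, -4, -5, 13] (no swap needed)
Insert 11:
  append 11 at index 4 → [-13, -4, -5, 13, 11] (no swap needed)
Insert -14:
  append -14 at index 5 → [-13, -4, -5, 13, 11, -14]
  -14 < parent -5 at index 2, swap → [-13, -4, -14, 13, 11, -5]
  -14 < parent -13 at index 0, swap → [-14, -4, -13, 13, 11, -5]
Insert -12:
  append -12 at index 6 → [-14, -4, -13, 13, 11, -5, -12] (no swap needed)
Insert 5:
  append 5 at index 7 → [-14, -4, -13, 13, 11, -5, -12, 5]
  5 < parent 13 at index 3, swap → [-14, -4, -13, 5, 11, -5, -12, 13]
Insert 9:
  append 9 at index 8 → [-14, -4, -13, 5, 11, -5, -12, 13, 9] (no swap needed)
Insert 14:
  append 14 at index 9 → [-14, -4, -13, 5, 11, -5, -12, 13, 9, 14] (no swap needed)

[-14, -4, -13, 5, 11, -5, -12, 13, 9, 14]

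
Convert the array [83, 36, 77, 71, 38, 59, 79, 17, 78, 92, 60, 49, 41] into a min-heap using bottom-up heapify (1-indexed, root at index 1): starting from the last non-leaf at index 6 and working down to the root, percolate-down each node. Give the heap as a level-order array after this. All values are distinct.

[17, 36, 41, 71, 38, 49, 79, 83, 78, 92, 60, 77, 59]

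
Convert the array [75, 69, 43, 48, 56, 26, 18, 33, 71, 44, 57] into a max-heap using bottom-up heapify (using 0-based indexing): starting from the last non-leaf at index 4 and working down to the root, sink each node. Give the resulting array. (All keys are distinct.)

[75, 71, 43, 69, 57, 26, 18, 33, 48, 44, 56]

sift down from index 4:
  56 vs larger child 57 at index 10, swap → [75, 69, 43, 48, 57, 26, 18, 33, 71, 44, 56]
sift down from index 3:
  48 vs larger child 71 at index 8, swap → [75, 69, 43, 71, 57, 26, 18, 33, 48, 44, 56]
sift down from index 2: already satisfies heap property
sift down from index 1:
  69 vs larger child 71 at index 3, swap → [75, 71, 43, 69, 57, 26, 18, 33, 48, 44, 56]
sift down from index 0: already satisfies heap property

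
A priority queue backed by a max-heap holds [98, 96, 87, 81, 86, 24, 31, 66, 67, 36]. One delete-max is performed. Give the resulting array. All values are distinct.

remove root 98; move last element 36 to root → [36, 96, 87, 81, 86, 24, 31, 66, 67]
36 vs larger child 96 at index 1, swap → [96, 36, 87, 81, 86, 24, 31, 66, 67]
36 vs larger child 86 at index 4, swap → [96, 86, 87, 81, 36, 24, 31, 66, 67]

[96, 86, 87, 81, 36, 24, 31, 66, 67]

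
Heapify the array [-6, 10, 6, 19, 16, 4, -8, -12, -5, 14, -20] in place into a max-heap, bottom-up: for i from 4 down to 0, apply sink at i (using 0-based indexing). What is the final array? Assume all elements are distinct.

sift down from index 4: already satisfies heap property
sift down from index 3: already satisfies heap property
sift down from index 2: already satisfies heap property
sift down from index 1:
  10 vs larger child 19 at index 3, swap → [-6, 19, 6, 10, 16, 4, -8, -12, -5, 14, -20]
sift down from index 0:
  -6 vs larger child 19 at index 1, swap → [19, -6, 6, 10, 16, 4, -8, -12, -5, 14, -20]
  -6 vs larger child 16 at index 4, swap → [19, 16, 6, 10, -6, 4, -8, -12, -5, 14, -20]
  -6 vs larger child 14 at index 9, swap → [19, 16, 6, 10, 14, 4, -8, -12, -5, -6, -20]

[19, 16, 6, 10, 14, 4, -8, -12, -5, -6, -20]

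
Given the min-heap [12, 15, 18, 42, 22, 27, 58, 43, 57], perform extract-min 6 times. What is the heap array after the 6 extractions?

extract-min #1 returns 12:
  remove root 12; move last element 57 to root → [57, 15, 18, 42, 22, 27, 58, 43]
  57 vs smaller child 15 at index 1, swap → [15, 57, 18, 42, 22, 27, 58, 43]
  57 vs smaller child 22 at index 4, swap → [15, 22, 18, 42, 57, 27, 58, 43]
extract-min #2 returns 15:
  remove root 15; move last element 43 to root → [43, 22, 18, 42, 57, 27, 58]
  43 vs smaller child 18 at index 2, swap → [18, 22, 43, 42, 57, 27, 58]
  43 vs smaller child 27 at index 5, swap → [18, 22, 27, 42, 57, 43, 58]
extract-min #3 returns 18:
  remove root 18; move last element 58 to root → [58, 22, 27, 42, 57, 43]
  58 vs smaller child 22 at index 1, swap → [22, 58, 27, 42, 57, 43]
  58 vs smaller child 42 at index 3, swap → [22, 42, 27, 58, 57, 43]
extract-min #4 returns 22:
  remove root 22; move last element 43 to root → [43, 42, 27, 58, 57]
  43 vs smaller child 27 at index 2, swap → [27, 42, 43, 58, 57]
extract-min #5 returns 27:
  remove root 27; move last element 57 to root → [57, 42, 43, 58]
  57 vs smaller child 42 at index 1, swap → [42, 57, 43, 58]
extract-min #6 returns 42:
  remove root 42; move last element 58 to root → [58, 57, 43]
  58 vs smaller child 43 at index 2, swap → [43, 57, 58]

[43, 57, 58]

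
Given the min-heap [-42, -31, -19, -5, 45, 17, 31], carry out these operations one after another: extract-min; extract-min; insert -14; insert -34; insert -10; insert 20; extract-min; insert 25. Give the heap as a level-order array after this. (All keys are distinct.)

[-19, -10, -14, -5, 45, 17, 20, 31, 25]

extract-min → returns -42:
  remove root -42; move last element 31 to root → [31, -31, -19, -5, 45, 17]
  31 vs smaller child -31 at index 1, swap → [-31, 31, -19, -5, 45, 17]
  31 vs smaller child -5 at index 3, swap → [-31, -5, -19, 31, 45, 17]
extract-min → returns -31:
  remove root -31; move last element 17 to root → [17, -5, -19, 31, 45]
  17 vs smaller child -19 at index 2, swap → [-19, -5, 17, 31, 45]
insert -14:
  append -14 at index 5 → [-19, -5, 17, 31, 45, -14]
  -14 < parent 17 at index 2, swap → [-19, -5, -14, 31, 45, 17]
insert -34:
  append -34 at index 6 → [-19, -5, -14, 31, 45, 17, -34]
  -34 < parent -14 at index 2, swap → [-19, -5, -34, 31, 45, 17, -14]
  -34 < parent -19 at index 0, swap → [-34, -5, -19, 31, 45, 17, -14]
insert -10:
  append -10 at index 7 → [-34, -5, -19, 31, 45, 17, -14, -10]
  -10 < parent 31 at index 3, swap → [-34, -5, -19, -10, 45, 17, -14, 31]
  -10 < parent -5 at index 1, swap → [-34, -10, -19, -5, 45, 17, -14, 31]
insert 20:
  append 20 at index 8 → [-34, -10, -19, -5, 45, 17, -14, 31, 20] (no swap needed)
extract-min → returns -34:
  remove root -34; move last element 20 to root → [20, -10, -19, -5, 45, 17, -14, 31]
  20 vs smaller child -19 at index 2, swap → [-19, -10, 20, -5, 45, 17, -14, 31]
  20 vs smaller child -14 at index 6, swap → [-19, -10, -14, -5, 45, 17, 20, 31]
insert 25:
  append 25 at index 8 → [-19, -10, -14, -5, 45, 17, 20, 31, 25] (no swap needed)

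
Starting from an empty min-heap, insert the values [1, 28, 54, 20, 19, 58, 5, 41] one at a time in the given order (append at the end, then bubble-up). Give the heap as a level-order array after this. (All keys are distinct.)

[1, 19, 5, 28, 20, 58, 54, 41]

Insert 1:
  append 1 at index 0 → [1] (no swap needed)
Insert 28:
  append 28 at index 1 → [1, 28] (no swap needed)
Insert 54:
  append 54 at index 2 → [1, 28, 54] (no swap needed)
Insert 20:
  append 20 at index 3 → [1, 28, 54, 20]
  20 < parent 28 at index 1, swap → [1, 20, 54, 28]
Insert 19:
  append 19 at index 4 → [1, 20, 54, 28, 19]
  19 < parent 20 at index 1, swap → [1, 19, 54, 28, 20]
Insert 58:
  append 58 at index 5 → [1, 19, 54, 28, 20, 58] (no swap needed)
Insert 5:
  append 5 at index 6 → [1, 19, 54, 28, 20, 58, 5]
  5 < parent 54 at index 2, swap → [1, 19, 5, 28, 20, 58, 54]
Insert 41:
  append 41 at index 7 → [1, 19, 5, 28, 20, 58, 54, 41] (no swap needed)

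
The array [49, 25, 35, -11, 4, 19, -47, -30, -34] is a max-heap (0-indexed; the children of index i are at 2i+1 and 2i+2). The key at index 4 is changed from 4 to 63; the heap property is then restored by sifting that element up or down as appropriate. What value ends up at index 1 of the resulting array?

set index 4 from 4 to 63 → [49, 25, 35, -11, 63, 19, -47, -30, -34]
63 > parent 25 at index 1, swap → [49, 63, 35, -11, 25, 19, -47, -30, -34]
63 > parent 49 at index 0, swap → [63, 49, 35, -11, 25, 19, -47, -30, -34]
resulting array: [63, 49, 35, -11, 25, 19, -47, -30, -34]

49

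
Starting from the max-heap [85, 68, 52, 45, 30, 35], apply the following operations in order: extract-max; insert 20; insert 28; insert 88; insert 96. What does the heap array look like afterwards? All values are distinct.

extract-max → returns 85:
  remove root 85; move last element 35 to root → [35, 68, 52, 45, 30]
  35 vs larger child 68 at index 1, swap → [68, 35, 52, 45, 30]
  35 vs larger child 45 at index 3, swap → [68, 45, 52, 35, 30]
insert 20:
  append 20 at index 5 → [68, 45, 52, 35, 30, 20] (no swap needed)
insert 28:
  append 28 at index 6 → [68, 45, 52, 35, 30, 20, 28] (no swap needed)
insert 88:
  append 88 at index 7 → [68, 45, 52, 35, 30, 20, 28, 88]
  88 > parent 35 at index 3, swap → [68, 45, 52, 88, 30, 20, 28, 35]
  88 > parent 45 at index 1, swap → [68, 88, 52, 45, 30, 20, 28, 35]
  88 > parent 68 at index 0, swap → [88, 68, 52, 45, 30, 20, 28, 35]
insert 96:
  append 96 at index 8 → [88, 68, 52, 45, 30, 20, 28, 35, 96]
  96 > parent 45 at index 3, swap → [88, 68, 52, 96, 30, 20, 28, 35, 45]
  96 > parent 68 at index 1, swap → [88, 96, 52, 68, 30, 20, 28, 35, 45]
  96 > parent 88 at index 0, swap → [96, 88, 52, 68, 30, 20, 28, 35, 45]

[96, 88, 52, 68, 30, 20, 28, 35, 45]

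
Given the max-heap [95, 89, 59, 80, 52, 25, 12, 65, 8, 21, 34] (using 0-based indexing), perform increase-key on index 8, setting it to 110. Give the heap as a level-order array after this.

[110, 95, 59, 89, 52, 25, 12, 65, 80, 21, 34]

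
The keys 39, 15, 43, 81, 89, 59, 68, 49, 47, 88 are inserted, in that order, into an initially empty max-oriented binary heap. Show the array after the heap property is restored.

Insert 39:
  append 39 at index 0 → [39] (no swap needed)
Insert 15:
  append 15 at index 1 → [39, 15] (no swap needed)
Insert 43:
  append 43 at index 2 → [39, 15, 43]
  43 > parent 39 at index 0, swap → [43, 15, 39]
Insert 81:
  append 81 at index 3 → [43, 15, 39, 81]
  81 > parent 15 at index 1, swap → [43, 81, 39, 15]
  81 > parent 43 at index 0, swap → [81, 43, 39, 15]
Insert 89:
  append 89 at index 4 → [81, 43, 39, 15, 89]
  89 > parent 43 at index 1, swap → [81, 89, 39, 15, 43]
  89 > parent 81 at index 0, swap → [89, 81, 39, 15, 43]
Insert 59:
  append 59 at index 5 → [89, 81, 39, 15, 43, 59]
  59 > parent 39 at index 2, swap → [89, 81, 59, 15, 43, 39]
Insert 68:
  append 68 at index 6 → [89, 81, 59, 15, 43, 39, 68]
  68 > parent 59 at index 2, swap → [89, 81, 68, 15, 43, 39, 59]
Insert 49:
  append 49 at index 7 → [89, 81, 68, 15, 43, 39, 59, 49]
  49 > parent 15 at index 3, swap → [89, 81, 68, 49, 43, 39, 59, 15]
Insert 47:
  append 47 at index 8 → [89, 81, 68, 49, 43, 39, 59, 15, 47] (no swap needed)
Insert 88:
  append 88 at index 9 → [89, 81, 68, 49, 43, 39, 59, 15, 47, 88]
  88 > parent 43 at index 4, swap → [89, 81, 68, 49, 88, 39, 59, 15, 47, 43]
  88 > parent 81 at index 1, swap → [89, 88, 68, 49, 81, 39, 59, 15, 47, 43]

[89, 88, 68, 49, 81, 39, 59, 15, 47, 43]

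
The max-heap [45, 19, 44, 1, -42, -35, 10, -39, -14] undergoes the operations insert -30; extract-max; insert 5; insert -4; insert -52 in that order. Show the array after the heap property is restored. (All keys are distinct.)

insert -30:
  append -30 at index 9 → [45, 19, 44, 1, -42, -35, 10, -39, -14, -30]
  -30 > parent -42 at index 4, swap → [45, 19, 44, 1, -30, -35, 10, -39, -14, -42]
extract-max → returns 45:
  remove root 45; move last element -42 to root → [-42, 19, 44, 1, -30, -35, 10, -39, -14]
  -42 vs larger child 44 at index 2, swap → [44, 19, -42, 1, -30, -35, 10, -39, -14]
  -42 vs larger child 10 at index 6, swap → [44, 19, 10, 1, -30, -35, -42, -39, -14]
insert 5:
  append 5 at index 9 → [44, 19, 10, 1, -30, -35, -42, -39, -14, 5]
  5 > parent -30 at index 4, swap → [44, 19, 10, 1, 5, -35, -42, -39, -14, -30]
insert -4:
  append -4 at index 10 → [44, 19, 10, 1, 5, -35, -42, -39, -14, -30, -4] (no swap needed)
insert -52:
  append -52 at index 11 → [44, 19, 10, 1, 5, -35, -42, -39, -14, -30, -4, -52] (no swap needed)

[44, 19, 10, 1, 5, -35, -42, -39, -14, -30, -4, -52]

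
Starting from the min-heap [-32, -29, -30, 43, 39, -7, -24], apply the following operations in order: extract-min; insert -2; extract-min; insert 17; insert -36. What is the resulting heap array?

[-36, -29, -24, -2, 39, -7, 17, 43]

extract-min → returns -32:
  remove root -32; move last element -24 to root → [-24, -29, -30, 43, 39, -7]
  -24 vs smaller child -30 at index 2, swap → [-30, -29, -24, 43, 39, -7]
insert -2:
  append -2 at index 6 → [-30, -29, -24, 43, 39, -7, -2] (no swap needed)
extract-min → returns -30:
  remove root -30; move last element -2 to root → [-2, -29, -24, 43, 39, -7]
  -2 vs smaller child -29 at index 1, swap → [-29, -2, -24, 43, 39, -7]
insert 17:
  append 17 at index 6 → [-29, -2, -24, 43, 39, -7, 17] (no swap needed)
insert -36:
  append -36 at index 7 → [-29, -2, -24, 43, 39, -7, 17, -36]
  -36 < parent 43 at index 3, swap → [-29, -2, -24, -36, 39, -7, 17, 43]
  -36 < parent -2 at index 1, swap → [-29, -36, -24, -2, 39, -7, 17, 43]
  -36 < parent -29 at index 0, swap → [-36, -29, -24, -2, 39, -7, 17, 43]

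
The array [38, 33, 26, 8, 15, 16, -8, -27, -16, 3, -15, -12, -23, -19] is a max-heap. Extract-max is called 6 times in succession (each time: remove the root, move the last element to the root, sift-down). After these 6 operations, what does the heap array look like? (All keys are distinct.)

[3, -15, -8, -16, -19, -12, -23, -27]

extract-max #1 returns 38:
  remove root 38; move last element -19 to root → [-19, 33, 26, 8, 15, 16, -8, -27, -16, 3, -15, -12, -23]
  -19 vs larger child 33 at index 1, swap → [33, -19, 26, 8, 15, 16, -8, -27, -16, 3, -15, -12, -23]
  -19 vs larger child 15 at index 4, swap → [33, 15, 26, 8, -19, 16, -8, -27, -16, 3, -15, -12, -23]
  -19 vs larger child 3 at index 9, swap → [33, 15, 26, 8, 3, 16, -8, -27, -16, -19, -15, -12, -23]
extract-max #2 returns 33:
  remove root 33; move last element -23 to root → [-23, 15, 26, 8, 3, 16, -8, -27, -16, -19, -15, -12]
  -23 vs larger child 26 at index 2, swap → [26, 15, -23, 8, 3, 16, -8, -27, -16, -19, -15, -12]
  -23 vs larger child 16 at index 5, swap → [26, 15, 16, 8, 3, -23, -8, -27, -16, -19, -15, -12]
  -23 vs only child -12 at index 11, swap → [26, 15, 16, 8, 3, -12, -8, -27, -16, -19, -15, -23]
extract-max #3 returns 26:
  remove root 26; move last element -23 to root → [-23, 15, 16, 8, 3, -12, -8, -27, -16, -19, -15]
  -23 vs larger child 16 at index 2, swap → [16, 15, -23, 8, 3, -12, -8, -27, -16, -19, -15]
  -23 vs larger child -8 at index 6, swap → [16, 15, -8, 8, 3, -12, -23, -27, -16, -19, -15]
extract-max #4 returns 16:
  remove root 16; move last element -15 to root → [-15, 15, -8, 8, 3, -12, -23, -27, -16, -19]
  -15 vs larger child 15 at index 1, swap → [15, -15, -8, 8, 3, -12, -23, -27, -16, -19]
  -15 vs larger child 8 at index 3, swap → [15, 8, -8, -15, 3, -12, -23, -27, -16, -19]
extract-max #5 returns 15:
  remove root 15; move last element -19 to root → [-19, 8, -8, -15, 3, -12, -23, -27, -16]
  -19 vs larger child 8 at index 1, swap → [8, -19, -8, -15, 3, -12, -23, -27, -16]
  -19 vs larger child 3 at index 4, swap → [8, 3, -8, -15, -19, -12, -23, -27, -16]
extract-max #6 returns 8:
  remove root 8; move last element -16 to root → [-16, 3, -8, -15, -19, -12, -23, -27]
  -16 vs larger child 3 at index 1, swap → [3, -16, -8, -15, -19, -12, -23, -27]
  -16 vs larger child -15 at index 3, swap → [3, -15, -8, -16, -19, -12, -23, -27]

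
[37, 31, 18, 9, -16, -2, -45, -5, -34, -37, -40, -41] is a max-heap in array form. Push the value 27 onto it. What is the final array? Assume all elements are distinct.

[37, 31, 27, 9, -16, 18, -45, -5, -34, -37, -40, -41, -2]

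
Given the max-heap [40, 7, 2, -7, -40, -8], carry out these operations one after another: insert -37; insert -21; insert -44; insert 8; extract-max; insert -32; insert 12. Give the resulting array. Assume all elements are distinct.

[12, 8, 2, -7, 7, -8, -37, -21, -44, -40, -32]

insert -37:
  append -37 at index 6 → [40, 7, 2, -7, -40, -8, -37] (no swap needed)
insert -21:
  append -21 at index 7 → [40, 7, 2, -7, -40, -8, -37, -21] (no swap needed)
insert -44:
  append -44 at index 8 → [40, 7, 2, -7, -40, -8, -37, -21, -44] (no swap needed)
insert 8:
  append 8 at index 9 → [40, 7, 2, -7, -40, -8, -37, -21, -44, 8]
  8 > parent -40 at index 4, swap → [40, 7, 2, -7, 8, -8, -37, -21, -44, -40]
  8 > parent 7 at index 1, swap → [40, 8, 2, -7, 7, -8, -37, -21, -44, -40]
extract-max → returns 40:
  remove root 40; move last element -40 to root → [-40, 8, 2, -7, 7, -8, -37, -21, -44]
  -40 vs larger child 8 at index 1, swap → [8, -40, 2, -7, 7, -8, -37, -21, -44]
  -40 vs larger child 7 at index 4, swap → [8, 7, 2, -7, -40, -8, -37, -21, -44]
insert -32:
  append -32 at index 9 → [8, 7, 2, -7, -40, -8, -37, -21, -44, -32]
  -32 > parent -40 at index 4, swap → [8, 7, 2, -7, -32, -8, -37, -21, -44, -40]
insert 12:
  append 12 at index 10 → [8, 7, 2, -7, -32, -8, -37, -21, -44, -40, 12]
  12 > parent -32 at index 4, swap → [8, 7, 2, -7, 12, -8, -37, -21, -44, -40, -32]
  12 > parent 7 at index 1, swap → [8, 12, 2, -7, 7, -8, -37, -21, -44, -40, -32]
  12 > parent 8 at index 0, swap → [12, 8, 2, -7, 7, -8, -37, -21, -44, -40, -32]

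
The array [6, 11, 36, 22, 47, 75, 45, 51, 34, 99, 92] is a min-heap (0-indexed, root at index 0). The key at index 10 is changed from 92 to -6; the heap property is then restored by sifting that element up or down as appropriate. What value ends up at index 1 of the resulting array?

set index 10 from 92 to -6 → [6, 11, 36, 22, 47, 75, 45, 51, 34, 99, -6]
-6 < parent 47 at index 4, swap → [6, 11, 36, 22, -6, 75, 45, 51, 34, 99, 47]
-6 < parent 11 at index 1, swap → [6, -6, 36, 22, 11, 75, 45, 51, 34, 99, 47]
-6 < parent 6 at index 0, swap → [-6, 6, 36, 22, 11, 75, 45, 51, 34, 99, 47]
resulting array: [-6, 6, 36, 22, 11, 75, 45, 51, 34, 99, 47]

6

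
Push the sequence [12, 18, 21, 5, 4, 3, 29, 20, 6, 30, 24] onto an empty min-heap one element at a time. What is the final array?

Insert 12:
  append 12 at index 0 → [12] (no swap needed)
Insert 18:
  append 18 at index 1 → [12, 18] (no swap needed)
Insert 21:
  append 21 at index 2 → [12, 18, 21] (no swap needed)
Insert 5:
  append 5 at index 3 → [12, 18, 21, 5]
  5 < parent 18 at index 1, swap → [12, 5, 21, 18]
  5 < parent 12 at index 0, swap → [5, 12, 21, 18]
Insert 4:
  append 4 at index 4 → [5, 12, 21, 18, 4]
  4 < parent 12 at index 1, swap → [5, 4, 21, 18, 12]
  4 < parent 5 at index 0, swap → [4, 5, 21, 18, 12]
Insert 3:
  append 3 at index 5 → [4, 5, 21, 18, 12, 3]
  3 < parent 21 at index 2, swap → [4, 5, 3, 18, 12, 21]
  3 < parent 4 at index 0, swap → [3, 5, 4, 18, 12, 21]
Insert 29:
  append 29 at index 6 → [3, 5, 4, 18, 12, 21, 29] (no swap needed)
Insert 20:
  append 20 at index 7 → [3, 5, 4, 18, 12, 21, 29, 20] (no swap needed)
Insert 6:
  append 6 at index 8 → [3, 5, 4, 18, 12, 21, 29, 20, 6]
  6 < parent 18 at index 3, swap → [3, 5, 4, 6, 12, 21, 29, 20, 18]
Insert 30:
  append 30 at index 9 → [3, 5, 4, 6, 12, 21, 29, 20, 18, 30] (no swap needed)
Insert 24:
  append 24 at index 10 → [3, 5, 4, 6, 12, 21, 29, 20, 18, 30, 24] (no swap needed)

[3, 5, 4, 6, 12, 21, 29, 20, 18, 30, 24]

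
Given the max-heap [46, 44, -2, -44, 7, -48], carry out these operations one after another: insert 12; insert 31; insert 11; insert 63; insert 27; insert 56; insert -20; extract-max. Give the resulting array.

[56, 46, 12, 31, 44, -20, -2, -44, 11, 7, 27, -48]

insert 12:
  append 12 at index 6 → [46, 44, -2, -44, 7, -48, 12]
  12 > parent -2 at index 2, swap → [46, 44, 12, -44, 7, -48, -2]
insert 31:
  append 31 at index 7 → [46, 44, 12, -44, 7, -48, -2, 31]
  31 > parent -44 at index 3, swap → [46, 44, 12, 31, 7, -48, -2, -44]
insert 11:
  append 11 at index 8 → [46, 44, 12, 31, 7, -48, -2, -44, 11] (no swap needed)
insert 63:
  append 63 at index 9 → [46, 44, 12, 31, 7, -48, -2, -44, 11, 63]
  63 > parent 7 at index 4, swap → [46, 44, 12, 31, 63, -48, -2, -44, 11, 7]
  63 > parent 44 at index 1, swap → [46, 63, 12, 31, 44, -48, -2, -44, 11, 7]
  63 > parent 46 at index 0, swap → [63, 46, 12, 31, 44, -48, -2, -44, 11, 7]
insert 27:
  append 27 at index 10 → [63, 46, 12, 31, 44, -48, -2, -44, 11, 7, 27] (no swap needed)
insert 56:
  append 56 at index 11 → [63, 46, 12, 31, 44, -48, -2, -44, 11, 7, 27, 56]
  56 > parent -48 at index 5, swap → [63, 46, 12, 31, 44, 56, -2, -44, 11, 7, 27, -48]
  56 > parent 12 at index 2, swap → [63, 46, 56, 31, 44, 12, -2, -44, 11, 7, 27, -48]
insert -20:
  append -20 at index 12 → [63, 46, 56, 31, 44, 12, -2, -44, 11, 7, 27, -48, -20] (no swap needed)
extract-max → returns 63:
  remove root 63; move last element -20 to root → [-20, 46, 56, 31, 44, 12, -2, -44, 11, 7, 27, -48]
  -20 vs larger child 56 at index 2, swap → [56, 46, -20, 31, 44, 12, -2, -44, 11, 7, 27, -48]
  -20 vs larger child 12 at index 5, swap → [56, 46, 12, 31, 44, -20, -2, -44, 11, 7, 27, -48]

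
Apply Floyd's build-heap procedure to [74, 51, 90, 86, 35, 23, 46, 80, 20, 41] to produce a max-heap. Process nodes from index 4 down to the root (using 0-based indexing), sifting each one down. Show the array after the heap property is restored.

[90, 86, 74, 80, 41, 23, 46, 51, 20, 35]

sift down from index 4:
  35 vs only child 41 at index 9, swap → [74, 51, 90, 86, 41, 23, 46, 80, 20, 35]
sift down from index 3: already satisfies heap property
sift down from index 2: already satisfies heap property
sift down from index 1:
  51 vs larger child 86 at index 3, swap → [74, 86, 90, 51, 41, 23, 46, 80, 20, 35]
  51 vs larger child 80 at index 7, swap → [74, 86, 90, 80, 41, 23, 46, 51, 20, 35]
sift down from index 0:
  74 vs larger child 90 at index 2, swap → [90, 86, 74, 80, 41, 23, 46, 51, 20, 35]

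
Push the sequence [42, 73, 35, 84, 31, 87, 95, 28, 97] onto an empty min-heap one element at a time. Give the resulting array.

Insert 42:
  append 42 at index 0 → [42] (no swap needed)
Insert 73:
  append 73 at index 1 → [42, 73] (no swap needed)
Insert 35:
  append 35 at index 2 → [42, 73, 35]
  35 < parent 42 at index 0, swap → [35, 73, 42]
Insert 84:
  append 84 at index 3 → [35, 73, 42, 84] (no swap needed)
Insert 31:
  append 31 at index 4 → [35, 73, 42, 84, 31]
  31 < parent 73 at index 1, swap → [35, 31, 42, 84, 73]
  31 < parent 35 at index 0, swap → [31, 35, 42, 84, 73]
Insert 87:
  append 87 at index 5 → [31, 35, 42, 84, 73, 87] (no swap needed)
Insert 95:
  append 95 at index 6 → [31, 35, 42, 84, 73, 87, 95] (no swap needed)
Insert 28:
  append 28 at index 7 → [31, 35, 42, 84, 73, 87, 95, 28]
  28 < parent 84 at index 3, swap → [31, 35, 42, 28, 73, 87, 95, 84]
  28 < parent 35 at index 1, swap → [31, 28, 42, 35, 73, 87, 95, 84]
  28 < parent 31 at index 0, swap → [28, 31, 42, 35, 73, 87, 95, 84]
Insert 97:
  append 97 at index 8 → [28, 31, 42, 35, 73, 87, 95, 84, 97] (no swap needed)

[28, 31, 42, 35, 73, 87, 95, 84, 97]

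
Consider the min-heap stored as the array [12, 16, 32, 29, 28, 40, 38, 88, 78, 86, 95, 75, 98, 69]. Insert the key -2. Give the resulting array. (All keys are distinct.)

[-2, 16, 12, 29, 28, 40, 32, 88, 78, 86, 95, 75, 98, 69, 38]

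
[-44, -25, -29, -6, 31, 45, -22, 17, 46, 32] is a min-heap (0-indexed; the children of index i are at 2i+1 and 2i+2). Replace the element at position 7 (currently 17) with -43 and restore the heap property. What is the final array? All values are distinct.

[-44, -43, -29, -25, 31, 45, -22, -6, 46, 32]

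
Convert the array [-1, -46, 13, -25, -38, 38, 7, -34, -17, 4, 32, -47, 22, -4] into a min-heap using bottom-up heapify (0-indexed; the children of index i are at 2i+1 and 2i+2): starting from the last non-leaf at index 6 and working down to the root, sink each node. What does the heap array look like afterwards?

[-47, -46, -4, -34, -38, 13, -1, -25, -17, 4, 32, 38, 22, 7]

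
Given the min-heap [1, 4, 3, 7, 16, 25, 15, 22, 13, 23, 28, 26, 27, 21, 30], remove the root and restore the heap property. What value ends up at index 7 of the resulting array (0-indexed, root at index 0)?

22

remove root 1; move last element 30 to root → [30, 4, 3, 7, 16, 25, 15, 22, 13, 23, 28, 26, 27, 21]
30 vs smaller child 3 at index 2, swap → [3, 4, 30, 7, 16, 25, 15, 22, 13, 23, 28, 26, 27, 21]
30 vs smaller child 15 at index 6, swap → [3, 4, 15, 7, 16, 25, 30, 22, 13, 23, 28, 26, 27, 21]
30 vs only child 21 at index 13, swap → [3, 4, 15, 7, 16, 25, 21, 22, 13, 23, 28, 26, 27, 30]
resulting array: [3, 4, 15, 7, 16, 25, 21, 22, 13, 23, 28, 26, 27, 30]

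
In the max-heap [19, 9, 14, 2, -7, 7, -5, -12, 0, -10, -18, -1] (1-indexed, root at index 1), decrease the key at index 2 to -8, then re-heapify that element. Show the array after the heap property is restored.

[19, 2, 14, 0, -7, 7, -5, -12, -8, -10, -18, -1]

set index 2 from 9 to -8 → [19, -8, 14, 2, -7, 7, -5, -12, 0, -10, -18, -1]
-8 vs larger child 2 at index 4, swap → [19, 2, 14, -8, -7, 7, -5, -12, 0, -10, -18, -1]
-8 vs larger child 0 at index 9, swap → [19, 2, 14, 0, -7, 7, -5, -12, -8, -10, -18, -1]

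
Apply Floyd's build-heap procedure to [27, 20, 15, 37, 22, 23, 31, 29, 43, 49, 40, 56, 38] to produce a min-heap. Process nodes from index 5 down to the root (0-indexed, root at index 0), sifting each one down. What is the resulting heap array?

[15, 20, 23, 29, 22, 27, 31, 37, 43, 49, 40, 56, 38]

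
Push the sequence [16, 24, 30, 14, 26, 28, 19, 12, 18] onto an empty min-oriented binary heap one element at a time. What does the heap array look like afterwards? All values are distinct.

Insert 16:
  append 16 at index 0 → [16] (no swap needed)
Insert 24:
  append 24 at index 1 → [16, 24] (no swap needed)
Insert 30:
  append 30 at index 2 → [16, 24, 30] (no swap needed)
Insert 14:
  append 14 at index 3 → [16, 24, 30, 14]
  14 < parent 24 at index 1, swap → [16, 14, 30, 24]
  14 < parent 16 at index 0, swap → [14, 16, 30, 24]
Insert 26:
  append 26 at index 4 → [14, 16, 30, 24, 26] (no swap needed)
Insert 28:
  append 28 at index 5 → [14, 16, 30, 24, 26, 28]
  28 < parent 30 at index 2, swap → [14, 16, 28, 24, 26, 30]
Insert 19:
  append 19 at index 6 → [14, 16, 28, 24, 26, 30, 19]
  19 < parent 28 at index 2, swap → [14, 16, 19, 24, 26, 30, 28]
Insert 12:
  append 12 at index 7 → [14, 16, 19, 24, 26, 30, 28, 12]
  12 < parent 24 at index 3, swap → [14, 16, 19, 12, 26, 30, 28, 24]
  12 < parent 16 at index 1, swap → [14, 12, 19, 16, 26, 30, 28, 24]
  12 < parent 14 at index 0, swap → [12, 14, 19, 16, 26, 30, 28, 24]
Insert 18:
  append 18 at index 8 → [12, 14, 19, 16, 26, 30, 28, 24, 18] (no swap needed)

[12, 14, 19, 16, 26, 30, 28, 24, 18]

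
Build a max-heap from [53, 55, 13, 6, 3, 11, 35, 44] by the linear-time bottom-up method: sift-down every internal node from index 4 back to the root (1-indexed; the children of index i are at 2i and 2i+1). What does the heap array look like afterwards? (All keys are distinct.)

sift down from index 4:
  6 vs only child 44 at index 8, swap → [53, 55, 13, 44, 3, 11, 35, 6]
sift down from index 3:
  13 vs larger child 35 at index 7, swap → [53, 55, 35, 44, 3, 11, 13, 6]
sift down from index 2: already satisfies heap property
sift down from index 1:
  53 vs larger child 55 at index 2, swap → [55, 53, 35, 44, 3, 11, 13, 6]

[55, 53, 35, 44, 3, 11, 13, 6]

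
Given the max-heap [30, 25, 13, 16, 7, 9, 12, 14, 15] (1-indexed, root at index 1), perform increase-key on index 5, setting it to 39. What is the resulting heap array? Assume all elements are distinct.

[39, 30, 13, 16, 25, 9, 12, 14, 15]

set index 5 from 7 to 39 → [30, 25, 13, 16, 39, 9, 12, 14, 15]
39 > parent 25 at index 2, swap → [30, 39, 13, 16, 25, 9, 12, 14, 15]
39 > parent 30 at index 1, swap → [39, 30, 13, 16, 25, 9, 12, 14, 15]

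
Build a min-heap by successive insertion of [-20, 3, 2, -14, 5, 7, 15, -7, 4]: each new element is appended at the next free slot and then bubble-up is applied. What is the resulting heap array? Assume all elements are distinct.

Insert -20:
  append -20 at index 0 → [-20] (no swap needed)
Insert 3:
  append 3 at index 1 → [-20, 3] (no swap needed)
Insert 2:
  append 2 at index 2 → [-20, 3, 2] (no swap needed)
Insert -14:
  append -14 at index 3 → [-20, 3, 2, -14]
  -14 < parent 3 at index 1, swap → [-20, -14, 2, 3]
Insert 5:
  append 5 at index 4 → [-20, -14, 2, 3, 5] (no swap needed)
Insert 7:
  append 7 at index 5 → [-20, -14, 2, 3, 5, 7] (no swap needed)
Insert 15:
  append 15 at index 6 → [-20, -14, 2, 3, 5, 7, 15] (no swap needed)
Insert -7:
  append -7 at index 7 → [-20, -14, 2, 3, 5, 7, 15, -7]
  -7 < parent 3 at index 3, swap → [-20, -14, 2, -7, 5, 7, 15, 3]
Insert 4:
  append 4 at index 8 → [-20, -14, 2, -7, 5, 7, 15, 3, 4] (no swap needed)

[-20, -14, 2, -7, 5, 7, 15, 3, 4]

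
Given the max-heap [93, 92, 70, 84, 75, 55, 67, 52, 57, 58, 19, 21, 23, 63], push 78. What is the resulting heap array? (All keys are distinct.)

[93, 92, 78, 84, 75, 55, 70, 52, 57, 58, 19, 21, 23, 63, 67]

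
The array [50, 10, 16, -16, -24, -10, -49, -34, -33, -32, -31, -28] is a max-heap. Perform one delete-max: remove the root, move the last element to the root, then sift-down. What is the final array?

[16, 10, -10, -16, -24, -28, -49, -34, -33, -32, -31]

remove root 50; move last element -28 to root → [-28, 10, 16, -16, -24, -10, -49, -34, -33, -32, -31]
-28 vs larger child 16 at index 2, swap → [16, 10, -28, -16, -24, -10, -49, -34, -33, -32, -31]
-28 vs larger child -10 at index 5, swap → [16, 10, -10, -16, -24, -28, -49, -34, -33, -32, -31]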